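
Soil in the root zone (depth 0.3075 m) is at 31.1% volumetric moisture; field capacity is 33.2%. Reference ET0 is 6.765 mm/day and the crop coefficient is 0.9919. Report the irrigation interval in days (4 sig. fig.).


Approach: apply soil-water budget scheduling, SMD = (FC-theta)/100*depth*1000; ETc = ET0*Kc; interval = SMD/ETc.
Step 1 — soil moisture deficit:
  SMD = (33.2 - 31.1)/100 * 0.3075 * 1000 = 6.45750 mm
Step 2 — daily crop ET (ETc = ET0*Kc):
  ETc = 6.765 * 0.9919 = 6.71020 mm/day
Step 3 — irrigation interval (SMD/ETc):
  interval = 6.45750 / 6.71020 = 0.9623 days
Therefore the irrigation interval = 0.9623 days.


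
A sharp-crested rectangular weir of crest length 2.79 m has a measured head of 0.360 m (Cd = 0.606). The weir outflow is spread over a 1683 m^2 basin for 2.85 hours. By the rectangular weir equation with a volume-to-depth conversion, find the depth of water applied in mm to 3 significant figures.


Approach: apply the rectangular weir equation with a volume-to-depth conversion, Q = (2/3)*Cd*L*sqrt(2g)*H^1.5; d = Q*t/A * 1000.
Step 1 — weir discharge:
  Q = (2/3)*0.606*2.79*sqrt(2*9.81)*0.360^1.5 = 1.0784 m^3/s
Step 2 — volume: V = 1.0784 * 2.85*3600 = 11065 m^3
Step 3 — depth: d = V/A * 1000 = 11065/1683 * 1000 = 6570 mm
Therefore the depth of water applied = 6570 mm.


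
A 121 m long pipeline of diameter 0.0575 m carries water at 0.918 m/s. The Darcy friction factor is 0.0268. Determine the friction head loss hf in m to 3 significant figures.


Approach: apply the Darcy-Weisbach equation, hf = f*(L/D)*(v^2/(2g)).
hf = 0.0268 * (121/0.0575) * (0.918^2 / (2*9.81))
hf = 2.42 m
Therefore the friction head loss hf = 2.42 m.


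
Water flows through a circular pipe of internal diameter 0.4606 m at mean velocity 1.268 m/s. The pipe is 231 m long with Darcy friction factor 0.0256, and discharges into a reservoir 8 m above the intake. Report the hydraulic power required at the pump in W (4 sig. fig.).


Approach: apply continuity + Darcy-Weisbach + hydraulic power, Q = A*v; hf = f*(L/D)*(v^2/(2g)); H = static + hf; P = rho*g*Q*H.
Step 1 — flow rate (continuity, Q = A*v):
  A = pi*(0.4606/2)^2 = 0.166624 m^2
  Q = 0.166624 * 1.268 = 0.211279 m^3/s
Step 2 — friction head loss (Darcy-Weisbach):
  hf = 0.0256 * (231/0.4606) * (1.268^2 / (2*9.81))
  hf = 1.05213 m
Step 3 — total head: H = 8 + 1.05213 = 9.05213 m
Step 4 — hydraulic power (P = rho*g*Q*H):
  P = 1000 * 9.81 * 0.211279 * 9.05213 = 18760 W
Therefore the hydraulic power required at the pump = 18760 W.


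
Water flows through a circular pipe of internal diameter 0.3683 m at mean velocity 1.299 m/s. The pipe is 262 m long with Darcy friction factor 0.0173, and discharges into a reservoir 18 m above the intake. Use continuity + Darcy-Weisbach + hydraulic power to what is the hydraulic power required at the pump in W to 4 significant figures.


Approach: apply continuity + Darcy-Weisbach + hydraulic power, Q = A*v; hf = f*(L/D)*(v^2/(2g)); H = static + hf; P = rho*g*Q*H.
Step 1 — flow rate (continuity, Q = A*v):
  A = pi*(0.3683/2)^2 = 0.106535 m^2
  Q = 0.106535 * 1.299 = 0.138389 m^3/s
Step 2 — friction head loss (Darcy-Weisbach):
  hf = 0.0173 * (262/0.3683) * (1.299^2 / (2*9.81))
  hf = 1.05844 m
Step 3 — total head: H = 18 + 1.05844 = 19.0584 m
Step 4 — hydraulic power (P = rho*g*Q*H):
  P = 1000 * 9.81 * 0.138389 * 19.0584 = 25870 W
Therefore the hydraulic power required at the pump = 25870 W.


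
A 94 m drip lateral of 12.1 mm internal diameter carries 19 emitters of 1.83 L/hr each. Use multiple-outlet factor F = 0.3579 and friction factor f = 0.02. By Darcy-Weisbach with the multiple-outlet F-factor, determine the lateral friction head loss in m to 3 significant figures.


Approach: apply Darcy-Weisbach with the multiple-outlet F-factor, Q = n*q/(3600*1000) m^3/s; v = Q/A; hf = F*f*(L/D)*(v^2/(2g)).
Q = 19*1.83/(3600*1000) = 9.6583e-06 m^3/s
A = pi*(12.1e-3/2)^2 = 1.1499e-04 m^2, so v = Q/A = 0.083993 m/s
hf = 0.3579*0.02*(94/0.0121)*(0.083993^2/(2*9.81)) = 0.0200 m
Therefore the lateral friction head loss = 0.0200 m.


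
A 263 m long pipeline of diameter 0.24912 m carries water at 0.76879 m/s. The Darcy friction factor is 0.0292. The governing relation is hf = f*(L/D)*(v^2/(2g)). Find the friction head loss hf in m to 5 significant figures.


hf = 0.0292 * (263/0.24912) * (0.76879^2 / (2*9.81))
hf = 0.92864 m
Therefore the friction head loss hf = 0.92864 m.


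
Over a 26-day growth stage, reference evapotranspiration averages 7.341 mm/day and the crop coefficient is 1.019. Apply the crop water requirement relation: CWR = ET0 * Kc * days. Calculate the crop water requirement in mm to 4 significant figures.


CWR = 7.341 * 1.019 * 26 = 194.5 mm
Therefore the crop water requirement = 194.5 mm.


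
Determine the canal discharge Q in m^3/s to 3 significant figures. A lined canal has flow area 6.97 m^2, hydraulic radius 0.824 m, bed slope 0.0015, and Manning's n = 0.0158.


Approach: apply Manning's equation, Q = (1/n)*A*R^(2/3)*S^(1/2).
Q = (1/0.0158) * 6.97 * 0.824^(2/3) * 0.0015^(1/2) = 15.0 m^3/s
Therefore the canal discharge Q = 15.0 m^3/s.


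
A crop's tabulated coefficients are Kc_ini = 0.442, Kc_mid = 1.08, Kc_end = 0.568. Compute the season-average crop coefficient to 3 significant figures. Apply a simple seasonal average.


Approach: apply a simple seasonal average, Kc_avg = (Kc_ini + Kc_mid + Kc_end)/3.
Kc_avg = (0.442 + 1.08 + 0.568)/3 = 0.697
Therefore the season-average crop coefficient = 0.697.


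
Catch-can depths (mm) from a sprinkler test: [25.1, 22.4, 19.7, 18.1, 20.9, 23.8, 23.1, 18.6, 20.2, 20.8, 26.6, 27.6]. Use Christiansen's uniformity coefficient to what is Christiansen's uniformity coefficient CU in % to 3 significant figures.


Approach: apply Christiansen's uniformity coefficient, CU = (1 - mean_abs_deviation/mean)*100.
mean = 22.242 mm
mean |d_i - mean| = 2.5250 mm
CU = (1 - 2.5250/22.242)*100 = 88.6 %
Therefore Christiansen's uniformity coefficient CU = 88.6 %.


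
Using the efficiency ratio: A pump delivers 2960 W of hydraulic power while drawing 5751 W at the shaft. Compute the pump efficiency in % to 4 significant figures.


Approach: apply the efficiency ratio, eta = (P_out/P_in)*100.
eta = (2960 / 5751) * 100 = 51.47 %
Therefore the pump efficiency = 51.47 %.


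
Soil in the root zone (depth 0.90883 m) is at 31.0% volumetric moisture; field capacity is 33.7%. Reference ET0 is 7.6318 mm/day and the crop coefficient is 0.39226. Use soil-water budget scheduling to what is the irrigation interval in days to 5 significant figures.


Approach: apply soil-water budget scheduling, SMD = (FC-theta)/100*depth*1000; ETc = ET0*Kc; interval = SMD/ETc.
Step 1 — soil moisture deficit:
  SMD = (33.7 - 31.0)/100 * 0.90883 * 1000 = 24.53841 mm
Step 2 — daily crop ET (ETc = ET0*Kc):
  ETc = 7.6318 * 0.39226 = 2.993650 mm/day
Step 3 — irrigation interval (SMD/ETc):
  interval = 24.53841 / 2.993650 = 8.1968 days
Therefore the irrigation interval = 8.1968 days.


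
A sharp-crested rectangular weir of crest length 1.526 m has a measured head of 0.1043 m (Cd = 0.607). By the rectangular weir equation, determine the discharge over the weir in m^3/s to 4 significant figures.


Approach: apply the rectangular weir equation, Q = (2/3)*Cd*L*sqrt(2g)*H^1.5.
Q = (2/3)*0.607*1.526*sqrt(2*9.81)*0.1043^1.5 = 0.09214 m^3/s
Therefore the discharge over the weir = 0.09214 m^3/s.


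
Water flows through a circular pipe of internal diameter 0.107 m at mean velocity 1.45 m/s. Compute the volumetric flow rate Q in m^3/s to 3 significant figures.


Approach: apply the continuity equation for pipe flow, Q = A * v with A = pi*(D/2)^2.
A = pi*(0.107/2)^2 = 0.0089920 m^2
Q = 0.0089920 * 1.45 = 0.0130 m^3/s
Therefore the volumetric flow rate Q = 0.0130 m^3/s.


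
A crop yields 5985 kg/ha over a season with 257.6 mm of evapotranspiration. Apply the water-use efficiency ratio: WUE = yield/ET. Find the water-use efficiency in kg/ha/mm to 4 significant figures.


WUE = 5985 / 257.6 = 23.23 kg/ha/mm
Therefore the water-use efficiency = 23.23 kg/ha/mm.


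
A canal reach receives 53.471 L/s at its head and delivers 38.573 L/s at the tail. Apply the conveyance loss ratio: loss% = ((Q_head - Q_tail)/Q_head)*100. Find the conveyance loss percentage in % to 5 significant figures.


loss = ((53.471 - 38.573)/53.471)*100 = 27.862 %
Therefore the conveyance loss percentage = 27.862 %.


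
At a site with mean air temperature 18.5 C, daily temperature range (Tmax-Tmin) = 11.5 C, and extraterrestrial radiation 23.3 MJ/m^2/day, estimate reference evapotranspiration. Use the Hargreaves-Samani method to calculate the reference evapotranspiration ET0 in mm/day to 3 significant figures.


Approach: apply the Hargreaves-Samani method, ET0 = 0.0023*(Tmean+17.8)*sqrt(Tmax-Tmin)*0.408*Ra.
ET0 = 0.0023*(18.5+17.8)*sqrt(11.5)*0.408*23.3 = 2.69 mm/day
Therefore the reference evapotranspiration ET0 = 2.69 mm/day.


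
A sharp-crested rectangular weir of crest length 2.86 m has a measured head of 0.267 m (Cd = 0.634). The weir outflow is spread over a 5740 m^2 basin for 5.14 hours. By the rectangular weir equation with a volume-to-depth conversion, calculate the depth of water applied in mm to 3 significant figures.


Approach: apply the rectangular weir equation with a volume-to-depth conversion, Q = (2/3)*Cd*L*sqrt(2g)*H^1.5; d = Q*t/A * 1000.
Step 1 — weir discharge:
  Q = (2/3)*0.634*2.86*sqrt(2*9.81)*0.267^1.5 = 0.73872 m^3/s
Step 2 — volume: V = 0.73872 * 5.14*3600 = 13669 m^3
Step 3 — depth: d = V/A * 1000 = 13669/5740 * 1000 = 2380 mm
Therefore the depth of water applied = 2380 mm.


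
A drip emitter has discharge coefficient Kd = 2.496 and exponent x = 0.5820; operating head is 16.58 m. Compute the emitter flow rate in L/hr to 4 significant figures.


Approach: apply the emitter characteristic equation, q = Kd * h^x.
q = 2.496 * 16.58^0.5820 = 12.80 L/hr
Therefore the emitter flow rate = 12.80 L/hr.


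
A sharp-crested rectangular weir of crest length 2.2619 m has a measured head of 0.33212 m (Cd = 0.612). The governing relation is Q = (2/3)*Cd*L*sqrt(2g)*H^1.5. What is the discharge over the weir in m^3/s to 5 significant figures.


Q = (2/3)*0.612*2.2619*sqrt(2*9.81)*0.33212^1.5 = 0.78239 m^3/s
Therefore the discharge over the weir = 0.78239 m^3/s.


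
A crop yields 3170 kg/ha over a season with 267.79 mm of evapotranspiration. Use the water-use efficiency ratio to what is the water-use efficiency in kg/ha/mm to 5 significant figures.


Approach: apply the water-use efficiency ratio, WUE = yield/ET.
WUE = 3170 / 267.79 = 11.838 kg/ha/mm
Therefore the water-use efficiency = 11.838 kg/ha/mm.


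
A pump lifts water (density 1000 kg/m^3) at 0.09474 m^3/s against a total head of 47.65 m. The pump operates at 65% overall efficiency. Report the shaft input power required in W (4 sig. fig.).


Approach: apply hydraulic power then efficiency conversion, P = rho*g*Q*H; P_in = P/eta.
Step 1 — hydraulic power (P = rho*g*Q*H):
  P = 1000 * 9.81 * 0.09474 * 47.65 = 44285.9 W
Step 2 — input power: P_in = P/eta = 44285.9 / 0.65 = 68130 W
Therefore the shaft input power required = 68130 W.


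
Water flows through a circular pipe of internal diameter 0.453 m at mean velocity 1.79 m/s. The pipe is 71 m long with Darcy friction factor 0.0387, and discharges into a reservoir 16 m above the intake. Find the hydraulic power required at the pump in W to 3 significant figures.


Approach: apply continuity + Darcy-Weisbach + hydraulic power, Q = A*v; hf = f*(L/D)*(v^2/(2g)); H = static + hf; P = rho*g*Q*H.
Step 1 — flow rate (continuity, Q = A*v):
  A = pi*(0.453/2)^2 = 0.16117 m^2
  Q = 0.16117 * 1.79 = 0.28850 m^3/s
Step 2 — friction head loss (Darcy-Weisbach):
  hf = 0.0387 * (71/0.453) * (1.79^2 / (2*9.81))
  hf = 0.99055 m
Step 3 — total head: H = 16 + 0.99055 = 16.991 m
Step 4 — hydraulic power (P = rho*g*Q*H):
  P = 1000 * 9.81 * 0.28850 * 16.991 = 48100 W
Therefore the hydraulic power required at the pump = 48100 W.


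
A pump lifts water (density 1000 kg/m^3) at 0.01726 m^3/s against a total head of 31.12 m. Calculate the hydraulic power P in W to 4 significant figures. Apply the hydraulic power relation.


Approach: apply the hydraulic power relation, P = rho*g*Q*H.
P = 1000 * 9.81 * 0.01726 * 31.12 = 5269 W
Therefore the hydraulic power P = 5269 W.


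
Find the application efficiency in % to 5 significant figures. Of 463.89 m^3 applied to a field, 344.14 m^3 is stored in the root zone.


Approach: apply the application efficiency ratio, Ea = (stored/applied)*100.
Ea = (344.14/463.89)*100 = 74.186 %
Therefore the application efficiency = 74.186 %.


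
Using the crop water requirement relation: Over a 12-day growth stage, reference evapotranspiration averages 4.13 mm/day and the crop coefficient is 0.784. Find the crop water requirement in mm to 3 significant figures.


Approach: apply the crop water requirement relation, CWR = ET0 * Kc * days.
CWR = 4.13 * 0.784 * 12 = 38.9 mm
Therefore the crop water requirement = 38.9 mm.


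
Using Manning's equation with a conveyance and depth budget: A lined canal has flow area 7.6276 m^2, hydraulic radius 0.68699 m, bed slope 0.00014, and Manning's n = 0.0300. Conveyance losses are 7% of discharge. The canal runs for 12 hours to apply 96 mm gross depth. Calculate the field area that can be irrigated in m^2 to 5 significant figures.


Approach: apply Manning's equation with a conveyance and depth budget, Q = (1/n)*A*R^(2/3)*S^(1/2); Q_field = Q*(1-loss); Area = Q_field*t/(d/1000).
Step 1 — canal discharge (Manning's equation):
  Q = (1/0.0300) * 7.6276 * 0.68699^(2/3) * 0.00014^(1/2) = 2.342238 m^3/s
Step 2 — delivered flow: Q_field = 2.342238*(1 - 7/100) = 2.178281 m^3/s
Step 3 — volume delivered: V = 2.178281 * 12*3600 = 94101.74 m^3
Step 4 — area served: A = V / (depth/1000) = 94101.74 / 0.096 = 980230 m^2
Therefore the field area that can be irrigated = 980230 m^2.


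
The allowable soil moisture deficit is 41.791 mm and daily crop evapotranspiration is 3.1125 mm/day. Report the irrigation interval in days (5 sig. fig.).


Approach: apply the irrigation interval relation, interval = SMD / ETc.
interval = 41.791 / 3.1125 = 13.427 days
Therefore the irrigation interval = 13.427 days.


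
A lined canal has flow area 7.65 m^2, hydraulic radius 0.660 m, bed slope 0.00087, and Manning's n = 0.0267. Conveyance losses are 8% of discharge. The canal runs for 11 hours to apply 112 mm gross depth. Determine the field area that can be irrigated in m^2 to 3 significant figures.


Approach: apply Manning's equation with a conveyance and depth budget, Q = (1/n)*A*R^(2/3)*S^(1/2); Q_field = Q*(1-loss); Area = Q_field*t/(d/1000).
Step 1 — canal discharge (Manning's equation):
  Q = (1/0.0267) * 7.65 * 0.660^(2/3) * 0.00087^(1/2) = 6.4063 m^3/s
Step 2 — delivered flow: Q_field = 6.4063*(1 - 8/100) = 5.8938 m^3/s
Step 3 — volume delivered: V = 5.8938 * 11*3600 = 233390 m^3
Step 4 — area served: A = V / (depth/1000) = 233390 / 0.112 = 2080000 m^2
Therefore the field area that can be irrigated = 2080000 m^2.


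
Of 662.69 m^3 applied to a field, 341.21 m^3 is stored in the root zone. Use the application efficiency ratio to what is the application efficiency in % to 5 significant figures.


Approach: apply the application efficiency ratio, Ea = (stored/applied)*100.
Ea = (341.21/662.69)*100 = 51.489 %
Therefore the application efficiency = 51.489 %.


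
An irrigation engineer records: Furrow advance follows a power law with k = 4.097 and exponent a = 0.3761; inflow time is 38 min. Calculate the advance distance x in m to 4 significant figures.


Approach: apply the power-law advance function, x = k*t^a.
x = 4.097 * 38^0.3761 = 16.09 m
Therefore the advance distance x = 16.09 m.


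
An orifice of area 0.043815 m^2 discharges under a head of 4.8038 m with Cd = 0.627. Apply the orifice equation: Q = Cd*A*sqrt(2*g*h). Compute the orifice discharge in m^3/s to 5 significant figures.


Q = 0.627 * 0.043815 * sqrt(2*9.81*4.8038) = 0.26671 m^3/s
Therefore the orifice discharge = 0.26671 m^3/s.


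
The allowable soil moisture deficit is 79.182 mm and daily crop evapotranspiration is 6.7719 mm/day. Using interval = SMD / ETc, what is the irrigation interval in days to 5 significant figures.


interval = 79.182 / 6.7719 = 11.693 days
Therefore the irrigation interval = 11.693 days.


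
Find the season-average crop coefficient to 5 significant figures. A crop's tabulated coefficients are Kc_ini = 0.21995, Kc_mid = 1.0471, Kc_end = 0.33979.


Approach: apply a simple seasonal average, Kc_avg = (Kc_ini + Kc_mid + Kc_end)/3.
Kc_avg = (0.21995 + 1.0471 + 0.33979)/3 = 0.53561
Therefore the season-average crop coefficient = 0.53561.


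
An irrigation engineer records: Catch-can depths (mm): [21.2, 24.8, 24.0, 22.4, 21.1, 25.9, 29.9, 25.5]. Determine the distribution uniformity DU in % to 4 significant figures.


Approach: apply the low-quarter distribution uniformity, DU = (mean of lowest quarter of readings / overall mean)*100.
sorted lowest 2 of 8: [21.1, 21.2] -> mean = 21.1500 mm
overall mean = 24.3500 mm
DU = (21.1500/24.3500)*100 = 86.86 %
Therefore the distribution uniformity DU = 86.86 %.


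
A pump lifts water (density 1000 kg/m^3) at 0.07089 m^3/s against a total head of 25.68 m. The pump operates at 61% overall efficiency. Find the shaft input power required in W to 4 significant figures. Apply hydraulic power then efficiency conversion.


Approach: apply hydraulic power then efficiency conversion, P = rho*g*Q*H; P_in = P/eta.
Step 1 — hydraulic power (P = rho*g*Q*H):
  P = 1000 * 9.81 * 0.07089 * 25.68 = 17858.7 W
Step 2 — input power: P_in = P/eta = 17858.7 / 0.61 = 29280 W
Therefore the shaft input power required = 29280 W.


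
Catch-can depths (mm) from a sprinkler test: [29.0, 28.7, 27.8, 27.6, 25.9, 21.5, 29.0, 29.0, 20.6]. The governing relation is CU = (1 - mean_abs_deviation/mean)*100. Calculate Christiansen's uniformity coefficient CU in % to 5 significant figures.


mean = 26.56667 mm
mean |d_i - mean| = 2.600000 mm
CU = (1 - 2.600000/26.56667)*100 = 90.213 %
Therefore Christiansen's uniformity coefficient CU = 90.213 %.


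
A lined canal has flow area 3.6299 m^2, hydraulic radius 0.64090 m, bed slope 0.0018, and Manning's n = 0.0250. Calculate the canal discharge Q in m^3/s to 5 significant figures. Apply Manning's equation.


Approach: apply Manning's equation, Q = (1/n)*A*R^(2/3)*S^(1/2).
Q = (1/0.0250) * 3.6299 * 0.64090^(2/3) * 0.0018^(1/2) = 4.5791 m^3/s
Therefore the canal discharge Q = 4.5791 m^3/s.


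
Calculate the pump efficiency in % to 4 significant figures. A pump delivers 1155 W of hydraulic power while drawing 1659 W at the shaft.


Approach: apply the efficiency ratio, eta = (P_out/P_in)*100.
eta = (1155 / 1659) * 100 = 69.62 %
Therefore the pump efficiency = 69.62 %.


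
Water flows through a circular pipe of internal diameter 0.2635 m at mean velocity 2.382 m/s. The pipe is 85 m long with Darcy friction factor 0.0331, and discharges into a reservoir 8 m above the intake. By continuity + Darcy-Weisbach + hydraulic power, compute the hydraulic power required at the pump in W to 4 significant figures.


Approach: apply continuity + Darcy-Weisbach + hydraulic power, Q = A*v; hf = f*(L/D)*(v^2/(2g)); H = static + hf; P = rho*g*Q*H.
Step 1 — flow rate (continuity, Q = A*v):
  A = pi*(0.2635/2)^2 = 0.0545320 m^2
  Q = 0.0545320 * 2.382 = 0.129895 m^3/s
Step 2 — friction head loss (Darcy-Weisbach):
  hf = 0.0331 * (85/0.2635) * (2.382^2 / (2*9.81))
  hf = 3.08781 m
Step 3 — total head: H = 8 + 3.08781 = 11.0878 m
Step 4 — hydraulic power (P = rho*g*Q*H):
  P = 1000 * 9.81 * 0.129895 * 11.0878 = 14130 W
Therefore the hydraulic power required at the pump = 14130 W.


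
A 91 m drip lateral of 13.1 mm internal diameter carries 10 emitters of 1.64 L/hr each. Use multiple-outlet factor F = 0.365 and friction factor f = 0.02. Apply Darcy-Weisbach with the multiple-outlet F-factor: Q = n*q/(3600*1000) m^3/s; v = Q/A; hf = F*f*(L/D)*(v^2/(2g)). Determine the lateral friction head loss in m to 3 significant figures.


Q = 10*1.64/(3600*1000) = 4.5556e-06 m^3/s
A = pi*(13.1e-3/2)^2 = 1.3478e-04 m^2, so v = Q/A = 0.033799 m/s
hf = 0.365*0.02*(91/0.0131)*(0.033799^2/(2*9.81)) = 0.00295 m
Therefore the lateral friction head loss = 0.00295 m.


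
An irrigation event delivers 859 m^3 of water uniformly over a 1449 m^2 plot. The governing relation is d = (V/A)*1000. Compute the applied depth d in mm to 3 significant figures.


d = (859 / 1449) * 1000 = 593 mm
Therefore the applied depth d = 593 mm.


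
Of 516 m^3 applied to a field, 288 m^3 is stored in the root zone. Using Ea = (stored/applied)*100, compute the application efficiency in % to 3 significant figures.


Ea = (288/516)*100 = 55.8 %
Therefore the application efficiency = 55.8 %.


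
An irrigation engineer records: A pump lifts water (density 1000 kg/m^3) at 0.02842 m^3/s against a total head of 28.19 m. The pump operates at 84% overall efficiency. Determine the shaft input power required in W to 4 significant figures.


Approach: apply hydraulic power then efficiency conversion, P = rho*g*Q*H; P_in = P/eta.
Step 1 — hydraulic power (P = rho*g*Q*H):
  P = 1000 * 9.81 * 0.02842 * 28.19 = 7859.38 W
Step 2 — input power: P_in = P/eta = 7859.38 / 0.84 = 9356 W
Therefore the shaft input power required = 9356 W.


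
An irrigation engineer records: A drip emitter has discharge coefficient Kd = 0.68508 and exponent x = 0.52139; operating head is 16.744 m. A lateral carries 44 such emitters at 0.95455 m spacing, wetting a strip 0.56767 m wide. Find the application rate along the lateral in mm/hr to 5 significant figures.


Approach: apply the emitter equation with a lateral mass balance, q = Kd*h^x; Q = n*q; rate = Q/(n*spacing*width).
Step 1 — single emitter flow (q = Kd*h^x):
  q = 0.68508 * 16.744^0.52139 = 2.977483 L/hr
Step 2 — total lateral flow: Q = 44 * 2.977483 = 131.0092 L/hr
Step 3 — wetted area: A = 44 * 0.95455 * 0.56767 = 23.84225 m^2
Step 4 — application rate: Q/A = 131.0092/23.84225 = 5.4948 mm/hr
Therefore the application rate along the lateral = 5.4948 mm/hr.


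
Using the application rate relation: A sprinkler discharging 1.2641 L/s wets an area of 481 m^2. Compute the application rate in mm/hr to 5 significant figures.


Approach: apply the application rate relation, rate = (Q/A)*3600.
rate = (1.2641 / 481) * 3600 = 9.4610 mm/hr
Therefore the application rate = 9.4610 mm/hr.


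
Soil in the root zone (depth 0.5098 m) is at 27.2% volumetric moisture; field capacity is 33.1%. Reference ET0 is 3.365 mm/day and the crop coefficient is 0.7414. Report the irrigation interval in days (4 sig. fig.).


Approach: apply soil-water budget scheduling, SMD = (FC-theta)/100*depth*1000; ETc = ET0*Kc; interval = SMD/ETc.
Step 1 — soil moisture deficit:
  SMD = (33.1 - 27.2)/100 * 0.5098 * 1000 = 30.0782 mm
Step 2 — daily crop ET (ETc = ET0*Kc):
  ETc = 3.365 * 0.7414 = 2.49481 mm/day
Step 3 — irrigation interval (SMD/ETc):
  interval = 30.0782 / 2.49481 = 12.06 days
Therefore the irrigation interval = 12.06 days.


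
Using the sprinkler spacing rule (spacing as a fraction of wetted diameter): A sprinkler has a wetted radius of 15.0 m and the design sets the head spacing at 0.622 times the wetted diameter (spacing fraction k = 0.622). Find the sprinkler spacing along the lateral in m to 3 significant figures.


Approach: apply the sprinkler spacing rule (spacing as a fraction of wetted diameter), S = k*(2*R).
S = 0.622 * (2 * 15.0) = 18.7 m
Therefore the sprinkler spacing along the lateral = 18.7 m.


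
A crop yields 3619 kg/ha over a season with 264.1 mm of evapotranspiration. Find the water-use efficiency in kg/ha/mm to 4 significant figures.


Approach: apply the water-use efficiency ratio, WUE = yield/ET.
WUE = 3619 / 264.1 = 13.70 kg/ha/mm
Therefore the water-use efficiency = 13.70 kg/ha/mm.


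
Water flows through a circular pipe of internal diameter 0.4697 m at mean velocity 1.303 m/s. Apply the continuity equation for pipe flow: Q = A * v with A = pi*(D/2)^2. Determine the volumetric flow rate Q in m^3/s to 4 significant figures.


A = pi*(0.4697/2)^2 = 0.173273 m^2
Q = 0.173273 * 1.303 = 0.2258 m^3/s
Therefore the volumetric flow rate Q = 0.2258 m^3/s.


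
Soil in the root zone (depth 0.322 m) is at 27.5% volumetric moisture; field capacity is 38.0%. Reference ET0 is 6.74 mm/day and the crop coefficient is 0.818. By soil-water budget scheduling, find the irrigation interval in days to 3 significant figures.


Approach: apply soil-water budget scheduling, SMD = (FC-theta)/100*depth*1000; ETc = ET0*Kc; interval = SMD/ETc.
Step 1 — soil moisture deficit:
  SMD = (38.0 - 27.5)/100 * 0.322 * 1000 = 33.810 mm
Step 2 — daily crop ET (ETc = ET0*Kc):
  ETc = 6.74 * 0.818 = 5.5133 mm/day
Step 3 — irrigation interval (SMD/ETc):
  interval = 33.810 / 5.5133 = 6.13 days
Therefore the irrigation interval = 6.13 days.


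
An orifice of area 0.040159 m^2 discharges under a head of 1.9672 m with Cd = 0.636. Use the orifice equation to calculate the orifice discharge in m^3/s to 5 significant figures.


Approach: apply the orifice equation, Q = Cd*A*sqrt(2*g*h).
Q = 0.636 * 0.040159 * sqrt(2*9.81*1.9672) = 0.15868 m^3/s
Therefore the orifice discharge = 0.15868 m^3/s.


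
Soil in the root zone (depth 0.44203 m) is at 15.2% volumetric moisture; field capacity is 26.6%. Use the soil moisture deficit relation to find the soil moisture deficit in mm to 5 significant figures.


Approach: apply the soil moisture deficit relation, SMD = (FC - theta)/100 * depth * 1000.
SMD = (26.6 - 15.2)/100 * 0.44203 * 1000 = 50.391 mm
Therefore the soil moisture deficit = 50.391 mm.


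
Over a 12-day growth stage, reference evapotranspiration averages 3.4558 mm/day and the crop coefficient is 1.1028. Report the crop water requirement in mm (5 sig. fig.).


Approach: apply the crop water requirement relation, CWR = ET0 * Kc * days.
CWR = 3.4558 * 1.1028 * 12 = 45.733 mm
Therefore the crop water requirement = 45.733 mm.


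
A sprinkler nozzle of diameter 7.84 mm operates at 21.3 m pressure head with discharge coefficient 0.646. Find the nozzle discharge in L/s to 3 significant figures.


Approach: apply the orifice equation, Q = Cd*A*sqrt(2*g*h), A = pi*(d/2)^2.
A = pi*(7.84e-3/2)^2 = 4.8275e-05 m^2
Q = 0.646 * 4.8275e-05 * sqrt(2*9.81*21.3) * 1000 = 0.638 L/s
Therefore the nozzle discharge = 0.638 L/s.


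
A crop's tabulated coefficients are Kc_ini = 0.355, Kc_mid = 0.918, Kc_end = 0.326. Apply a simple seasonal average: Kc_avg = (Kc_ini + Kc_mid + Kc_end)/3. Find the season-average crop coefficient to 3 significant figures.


Kc_avg = (0.355 + 0.918 + 0.326)/3 = 0.533
Therefore the season-average crop coefficient = 0.533.


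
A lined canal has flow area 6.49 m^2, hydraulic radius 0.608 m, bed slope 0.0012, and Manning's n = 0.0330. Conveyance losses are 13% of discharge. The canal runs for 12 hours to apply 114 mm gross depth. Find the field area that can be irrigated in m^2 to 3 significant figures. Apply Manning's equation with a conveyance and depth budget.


Approach: apply Manning's equation with a conveyance and depth budget, Q = (1/n)*A*R^(2/3)*S^(1/2); Q_field = Q*(1-loss); Area = Q_field*t/(d/1000).
Step 1 — canal discharge (Manning's equation):
  Q = (1/0.0330) * 6.49 * 0.608^(2/3) * 0.0012^(1/2) = 4.8894 m^3/s
Step 2 — delivered flow: Q_field = 4.8894*(1 - 13/100) = 4.2538 m^3/s
Step 3 — volume delivered: V = 4.2538 * 12*3600 = 183760 m^3
Step 4 — area served: A = V / (depth/1000) = 183760 / 0.114 = 1610000 m^2
Therefore the field area that can be irrigated = 1610000 m^2.


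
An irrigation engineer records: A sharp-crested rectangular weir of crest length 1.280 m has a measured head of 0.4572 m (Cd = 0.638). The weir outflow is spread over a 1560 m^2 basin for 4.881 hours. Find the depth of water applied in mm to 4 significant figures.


Approach: apply the rectangular weir equation with a volume-to-depth conversion, Q = (2/3)*Cd*L*sqrt(2g)*H^1.5; d = Q*t/A * 1000.
Step 1 — weir discharge:
  Q = (2/3)*0.638*1.280*sqrt(2*9.81)*0.4572^1.5 = 0.745501 m^3/s
Step 2 — volume: V = 0.745501 * 4.881*3600 = 13099.6 m^3
Step 3 — depth: d = V/A * 1000 = 13099.6/1560 * 1000 = 8397 mm
Therefore the depth of water applied = 8397 mm.


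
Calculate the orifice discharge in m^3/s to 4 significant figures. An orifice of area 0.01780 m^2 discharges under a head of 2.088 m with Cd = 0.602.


Approach: apply the orifice equation, Q = Cd*A*sqrt(2*g*h).
Q = 0.602 * 0.01780 * sqrt(2*9.81*2.088) = 0.06859 m^3/s
Therefore the orifice discharge = 0.06859 m^3/s.


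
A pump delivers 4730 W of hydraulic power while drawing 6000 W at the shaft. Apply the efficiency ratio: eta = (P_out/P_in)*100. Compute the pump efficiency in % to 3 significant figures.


eta = (4730 / 6000) * 100 = 78.8 %
Therefore the pump efficiency = 78.8 %.


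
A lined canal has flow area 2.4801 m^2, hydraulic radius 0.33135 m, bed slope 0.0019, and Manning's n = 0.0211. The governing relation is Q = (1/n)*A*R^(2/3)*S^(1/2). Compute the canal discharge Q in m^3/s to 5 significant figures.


Q = (1/0.0211) * 2.4801 * 0.33135^(2/3) * 0.0019^(1/2) = 2.4533 m^3/s
Therefore the canal discharge Q = 2.4533 m^3/s.


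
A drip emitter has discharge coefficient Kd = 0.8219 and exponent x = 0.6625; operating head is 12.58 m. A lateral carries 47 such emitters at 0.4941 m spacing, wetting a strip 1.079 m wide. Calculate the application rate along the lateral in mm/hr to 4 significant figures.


Approach: apply the emitter equation with a lateral mass balance, q = Kd*h^x; Q = n*q; rate = Q/(n*spacing*width).
Step 1 — single emitter flow (q = Kd*h^x):
  q = 0.8219 * 12.58^0.6625 = 4.39903 L/hr
Step 2 — total lateral flow: Q = 47 * 4.39903 = 206.755 L/hr
Step 3 — wetted area: A = 47 * 0.4941 * 1.079 = 25.0573 m^2
Step 4 — application rate: Q/A = 206.755/25.0573 = 8.251 mm/hr
Therefore the application rate along the lateral = 8.251 mm/hr.


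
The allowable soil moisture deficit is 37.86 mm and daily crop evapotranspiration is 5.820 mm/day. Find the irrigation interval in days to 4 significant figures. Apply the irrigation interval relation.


Approach: apply the irrigation interval relation, interval = SMD / ETc.
interval = 37.86 / 5.820 = 6.505 days
Therefore the irrigation interval = 6.505 days.


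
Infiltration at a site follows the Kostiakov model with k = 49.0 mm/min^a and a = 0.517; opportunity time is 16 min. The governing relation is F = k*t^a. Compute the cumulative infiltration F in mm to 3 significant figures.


F = 49.0 * 16^0.517 = 205 mm
Therefore the cumulative infiltration F = 205 mm.


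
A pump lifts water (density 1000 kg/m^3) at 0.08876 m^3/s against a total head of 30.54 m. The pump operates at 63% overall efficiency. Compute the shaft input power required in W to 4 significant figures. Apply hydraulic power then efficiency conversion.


Approach: apply hydraulic power then efficiency conversion, P = rho*g*Q*H; P_in = P/eta.
Step 1 — hydraulic power (P = rho*g*Q*H):
  P = 1000 * 9.81 * 0.08876 * 30.54 = 26592.3 W
Step 2 — input power: P_in = P/eta = 26592.3 / 0.63 = 42210 W
Therefore the shaft input power required = 42210 W.


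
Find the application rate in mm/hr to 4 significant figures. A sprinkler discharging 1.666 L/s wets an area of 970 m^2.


Approach: apply the application rate relation, rate = (Q/A)*3600.
rate = (1.666 / 970) * 3600 = 6.183 mm/hr
Therefore the application rate = 6.183 mm/hr.


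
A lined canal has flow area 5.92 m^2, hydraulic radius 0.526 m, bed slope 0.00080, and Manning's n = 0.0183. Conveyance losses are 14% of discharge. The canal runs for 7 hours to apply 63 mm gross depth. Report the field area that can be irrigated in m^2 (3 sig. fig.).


Approach: apply Manning's equation with a conveyance and depth budget, Q = (1/n)*A*R^(2/3)*S^(1/2); Q_field = Q*(1-loss); Area = Q_field*t/(d/1000).
Step 1 — canal discharge (Manning's equation):
  Q = (1/0.0183) * 5.92 * 0.526^(2/3) * 0.00080^(1/2) = 5.9622 m^3/s
Step 2 — delivered flow: Q_field = 5.9622*(1 - 14/100) = 5.1275 m^3/s
Step 3 — volume delivered: V = 5.1275 * 7*3600 = 129210 m^3
Step 4 — area served: A = V / (depth/1000) = 129210 / 0.063 = 2050000 m^2
Therefore the field area that can be irrigated = 2050000 m^2.


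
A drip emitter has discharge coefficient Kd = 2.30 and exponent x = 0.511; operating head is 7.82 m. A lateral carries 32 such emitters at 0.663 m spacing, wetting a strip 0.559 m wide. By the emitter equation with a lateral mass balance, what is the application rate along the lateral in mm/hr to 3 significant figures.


Approach: apply the emitter equation with a lateral mass balance, q = Kd*h^x; Q = n*q; rate = Q/(n*spacing*width).
Step 1 — single emitter flow (q = Kd*h^x):
  q = 2.30 * 7.82^0.511 = 6.5789 L/hr
Step 2 — total lateral flow: Q = 32 * 6.5789 = 210.53 L/hr
Step 3 — wetted area: A = 32 * 0.663 * 0.559 = 11.860 m^2
Step 4 — application rate: Q/A = 210.53/11.860 = 17.8 mm/hr
Therefore the application rate along the lateral = 17.8 mm/hr.


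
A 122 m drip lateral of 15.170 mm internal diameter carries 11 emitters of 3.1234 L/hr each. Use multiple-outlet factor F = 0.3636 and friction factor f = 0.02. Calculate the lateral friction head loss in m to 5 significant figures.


Approach: apply Darcy-Weisbach with the multiple-outlet F-factor, Q = n*q/(3600*1000) m^3/s; v = Q/A; hf = F*f*(L/D)*(v^2/(2g)).
Q = 11*3.1234/(3600*1000) = 9.543722e-06 m^3/s
A = pi*(15.170e-3/2)^2 = 1.807428e-04 m^2, so v = Q/A = 0.05280278 m/s
hf = 0.3636*0.02*(122/0.015170)*(0.05280278^2/(2*9.81)) = 0.0083108 m
Therefore the lateral friction head loss = 0.0083108 m.


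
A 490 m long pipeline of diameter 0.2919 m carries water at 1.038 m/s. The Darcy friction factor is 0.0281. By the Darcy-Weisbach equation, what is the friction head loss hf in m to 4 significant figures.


Approach: apply the Darcy-Weisbach equation, hf = f*(L/D)*(v^2/(2g)).
hf = 0.0281 * (490/0.2919) * (1.038^2 / (2*9.81))
hf = 2.590 m
Therefore the friction head loss hf = 2.590 m.


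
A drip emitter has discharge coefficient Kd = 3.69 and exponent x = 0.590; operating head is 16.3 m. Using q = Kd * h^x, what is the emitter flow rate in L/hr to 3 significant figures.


q = 3.69 * 16.3^0.590 = 19.2 L/hr
Therefore the emitter flow rate = 19.2 L/hr.


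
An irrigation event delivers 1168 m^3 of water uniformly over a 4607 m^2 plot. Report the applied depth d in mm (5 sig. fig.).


Approach: apply depth from volume over area, d = (V/A)*1000.
d = (1168 / 4607) * 1000 = 253.53 mm
Therefore the applied depth d = 253.53 mm.


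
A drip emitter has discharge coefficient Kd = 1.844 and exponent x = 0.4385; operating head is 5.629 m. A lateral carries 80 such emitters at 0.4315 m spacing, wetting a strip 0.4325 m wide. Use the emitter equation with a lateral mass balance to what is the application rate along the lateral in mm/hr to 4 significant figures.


Approach: apply the emitter equation with a lateral mass balance, q = Kd*h^x; Q = n*q; rate = Q/(n*spacing*width).
Step 1 — single emitter flow (q = Kd*h^x):
  q = 1.844 * 5.629^0.4385 = 3.93392 L/hr
Step 2 — total lateral flow: Q = 80 * 3.93392 = 314.713 L/hr
Step 3 — wetted area: A = 80 * 0.4315 * 0.4325 = 14.9299 m^2
Step 4 — application rate: Q/A = 314.713/14.9299 = 21.08 mm/hr
Therefore the application rate along the lateral = 21.08 mm/hr.


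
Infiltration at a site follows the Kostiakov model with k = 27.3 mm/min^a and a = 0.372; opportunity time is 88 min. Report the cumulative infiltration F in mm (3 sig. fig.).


Approach: apply the Kostiakov infiltration equation, F = k*t^a.
F = 27.3 * 88^0.372 = 144 mm
Therefore the cumulative infiltration F = 144 mm.


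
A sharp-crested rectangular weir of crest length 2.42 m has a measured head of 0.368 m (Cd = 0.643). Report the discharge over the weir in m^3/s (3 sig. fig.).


Approach: apply the rectangular weir equation, Q = (2/3)*Cd*L*sqrt(2g)*H^1.5.
Q = (2/3)*0.643*2.42*sqrt(2*9.81)*0.368^1.5 = 1.03 m^3/s
Therefore the discharge over the weir = 1.03 m^3/s.


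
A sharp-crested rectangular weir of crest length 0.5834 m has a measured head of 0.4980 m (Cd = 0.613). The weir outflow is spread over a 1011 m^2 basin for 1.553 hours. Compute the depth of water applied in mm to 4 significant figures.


Approach: apply the rectangular weir equation with a volume-to-depth conversion, Q = (2/3)*Cd*L*sqrt(2g)*H^1.5; d = Q*t/A * 1000.
Step 1 — weir discharge:
  Q = (2/3)*0.613*0.5834*sqrt(2*9.81)*0.4980^1.5 = 0.371133 m^3/s
Step 2 — volume: V = 0.371133 * 1.553*3600 = 2074.93 m^3
Step 3 — depth: d = V/A * 1000 = 2074.93/1011 * 1000 = 2052 mm
Therefore the depth of water applied = 2052 mm.


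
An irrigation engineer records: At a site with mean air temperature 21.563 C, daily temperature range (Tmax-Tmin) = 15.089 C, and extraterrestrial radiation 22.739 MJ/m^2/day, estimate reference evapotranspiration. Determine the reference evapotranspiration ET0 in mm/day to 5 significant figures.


Approach: apply the Hargreaves-Samani method, ET0 = 0.0023*(Tmean+17.8)*sqrt(Tmax-Tmin)*0.408*Ra.
ET0 = 0.0023*(21.563+17.8)*sqrt(15.089)*0.408*22.739 = 3.2627 mm/day
Therefore the reference evapotranspiration ET0 = 3.2627 mm/day.


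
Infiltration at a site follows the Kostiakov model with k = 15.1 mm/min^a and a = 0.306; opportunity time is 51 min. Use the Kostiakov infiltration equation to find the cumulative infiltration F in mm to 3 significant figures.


Approach: apply the Kostiakov infiltration equation, F = k*t^a.
F = 15.1 * 51^0.306 = 50.3 mm
Therefore the cumulative infiltration F = 50.3 mm.


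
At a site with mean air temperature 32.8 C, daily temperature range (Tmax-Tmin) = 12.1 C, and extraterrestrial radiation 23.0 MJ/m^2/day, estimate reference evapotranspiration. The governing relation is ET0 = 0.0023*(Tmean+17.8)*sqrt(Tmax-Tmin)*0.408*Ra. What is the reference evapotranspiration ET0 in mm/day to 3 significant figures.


ET0 = 0.0023*(32.8+17.8)*sqrt(12.1)*0.408*23.0 = 3.80 mm/day
Therefore the reference evapotranspiration ET0 = 3.80 mm/day.


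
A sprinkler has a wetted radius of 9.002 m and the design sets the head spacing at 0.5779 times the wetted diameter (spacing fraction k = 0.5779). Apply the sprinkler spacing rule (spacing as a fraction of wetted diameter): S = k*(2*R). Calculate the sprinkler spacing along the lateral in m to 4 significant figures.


S = 0.5779 * (2 * 9.002) = 10.40 m
Therefore the sprinkler spacing along the lateral = 10.40 m.


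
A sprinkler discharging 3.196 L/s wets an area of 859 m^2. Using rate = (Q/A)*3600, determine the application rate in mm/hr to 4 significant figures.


rate = (3.196 / 859) * 3600 = 13.39 mm/hr
Therefore the application rate = 13.39 mm/hr.


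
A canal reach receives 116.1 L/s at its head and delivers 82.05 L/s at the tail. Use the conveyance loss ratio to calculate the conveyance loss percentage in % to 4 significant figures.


Approach: apply the conveyance loss ratio, loss% = ((Q_head - Q_tail)/Q_head)*100.
loss = ((116.1 - 82.05)/116.1)*100 = 29.33 %
Therefore the conveyance loss percentage = 29.33 %.


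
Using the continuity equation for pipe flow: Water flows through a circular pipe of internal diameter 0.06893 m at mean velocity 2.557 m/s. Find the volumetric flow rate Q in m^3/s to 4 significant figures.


Approach: apply the continuity equation for pipe flow, Q = A * v with A = pi*(D/2)^2.
A = pi*(0.06893/2)^2 = 0.00373170 m^2
Q = 0.00373170 * 2.557 = 0.009542 m^3/s
Therefore the volumetric flow rate Q = 0.009542 m^3/s.


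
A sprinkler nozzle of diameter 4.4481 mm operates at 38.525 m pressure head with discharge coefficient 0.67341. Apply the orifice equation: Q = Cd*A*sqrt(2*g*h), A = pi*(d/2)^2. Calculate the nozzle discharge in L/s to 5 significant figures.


A = pi*(4.4481e-3/2)^2 = 1.553957e-05 m^2
Q = 0.67341 * 1.553957e-05 * sqrt(2*9.81*38.525) * 1000 = 0.28770 L/s
Therefore the nozzle discharge = 0.28770 L/s.
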